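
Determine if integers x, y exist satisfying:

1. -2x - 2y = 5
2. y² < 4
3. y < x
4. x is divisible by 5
No

Even the single constraint (-2x - 2y = 5) is infeasible over the integers.

  - -2x - 2y = 5: every term on the left is divisible by 2, so the LHS ≡ 0 (mod 2), but the RHS 5 is not — no integer solution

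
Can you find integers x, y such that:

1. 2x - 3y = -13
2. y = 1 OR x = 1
Yes

Take x = -5, y = 1. Substituting into each constraint:
  (1) 2(-5) - 3(1) = -13 ✓
  (2) y = 1, target 1 ✓ (first branch holds)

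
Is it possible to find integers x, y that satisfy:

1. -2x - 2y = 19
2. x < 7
No

Even the single constraint (-2x - 2y = 19) is infeasible over the integers.

  - -2x - 2y = 19: every term on the left is divisible by 2, so the LHS ≡ 0 (mod 2), but the RHS 19 is not — no integer solution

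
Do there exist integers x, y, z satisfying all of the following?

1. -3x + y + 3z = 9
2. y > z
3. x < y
Yes

Take x = -4, y = 0, z = -1. Substituting into each constraint:
  (1) -3(-4) + 0 + 3(-1) = 9 ✓
  (2) 0 > -1 ✓
  (3) -4 < 0 ✓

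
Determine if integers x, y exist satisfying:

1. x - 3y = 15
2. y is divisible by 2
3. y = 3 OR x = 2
No

The full constraint system is jointly infeasible over the integers. Each constraint and what it forces:

  - x - 3y = 15: is a linear equation tying the variables together
  - y is divisible by 2: restricts y to multiples of 2
  - y = 3 OR x = 2: forces a choice: either y = 3 or x = 2

Split on the disjunction (y = 3 OR x = 2):
  • If y = 3: this contradicts the divisibility constraint — 3 is not a multiple of 2.
  • If x = 2: with x = 2, writing y = 2y', every remaining term of the linear equation is divisible by 6, so the left side is ≡ 0 (mod 6); but the right side 13 ≡ 1 (mod 6). No integers can satisfy it.
Both branches are infeasible, so the system has no integer solution.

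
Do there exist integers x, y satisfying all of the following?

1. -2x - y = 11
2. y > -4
Yes

Take x = -6, y = 1. Substituting into each constraint:
  (1) -2(-6) + (-1) = 11 ✓
  (2) 1 > -4 ✓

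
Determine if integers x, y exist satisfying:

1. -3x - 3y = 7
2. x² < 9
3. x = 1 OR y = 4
No

Even the single constraint (-3x - 3y = 7) is infeasible over the integers.

  - -3x - 3y = 7: every term on the left is divisible by 3, so the LHS ≡ 0 (mod 3), but the RHS 7 is not — no integer solution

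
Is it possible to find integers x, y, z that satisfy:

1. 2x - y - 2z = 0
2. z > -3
Yes

Take x = 0, y = 0, z = 0. Substituting into each constraint:
  (1) 2(0) + 0 - 2(0) = 0 ✓
  (2) 0 > -3 ✓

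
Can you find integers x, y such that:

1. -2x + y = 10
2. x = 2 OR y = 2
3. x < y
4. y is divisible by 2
Yes

Take x = -4, y = 2. Substituting into each constraint:
  (1) -2(-4) + 2 = 10 ✓
  (2) y = 2, target 2 ✓ (second branch holds)
  (3) -4 < 2 ✓
  (4) 2 = 2 × 1, remainder 0 ✓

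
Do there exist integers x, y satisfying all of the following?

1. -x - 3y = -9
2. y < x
Yes

Take x = 3, y = 2. Substituting into each constraint:
  (1) (-3) - 3(2) = -9 ✓
  (2) 2 < 3 ✓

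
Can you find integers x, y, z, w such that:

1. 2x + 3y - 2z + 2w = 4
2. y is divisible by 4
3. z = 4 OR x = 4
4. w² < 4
Yes

Take x = 4, y = 0, z = 3, w = 1. Substituting into each constraint:
  (1) 2(4) + 3(0) - 2(3) + 2(1) = 4 ✓
  (2) 0 = 4 × 0, remainder 0 ✓
  (3) x = 4, target 4 ✓ (second branch holds)
  (4) w² = (1)² = 1, and 1 < 4 ✓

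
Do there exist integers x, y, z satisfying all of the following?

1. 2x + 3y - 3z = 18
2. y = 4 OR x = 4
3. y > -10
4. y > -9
Yes

Take x = 6, y = 4, z = 2. Substituting into each constraint:
  (1) 2(6) + 3(4) - 3(2) = 18 ✓
  (2) y = 4, target 4 ✓ (first branch holds)
  (3) 4 > -10 ✓
  (4) 4 > -9 ✓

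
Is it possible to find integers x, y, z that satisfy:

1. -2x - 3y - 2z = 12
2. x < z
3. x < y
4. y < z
Yes

Take x = -7, y = 0, z = 1. Substituting into each constraint:
  (1) -2(-7) - 3(0) - 2(1) = 12 ✓
  (2) -7 < 1 ✓
  (3) -7 < 0 ✓
  (4) 0 < 1 ✓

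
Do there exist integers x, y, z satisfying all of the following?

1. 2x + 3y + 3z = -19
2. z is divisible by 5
Yes

Take x = 1, y = -7, z = 0. Substituting into each constraint:
  (1) 2(1) + 3(-7) + 3(0) = -19 ✓
  (2) 0 = 5 × 0, remainder 0 ✓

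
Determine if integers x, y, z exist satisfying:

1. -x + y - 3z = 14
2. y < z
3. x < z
Yes

Take x = -15, y = -1, z = 0. Substituting into each constraint:
  (1) 15 + (-1) - 3(0) = 14 ✓
  (2) -1 < 0 ✓
  (3) -15 < 0 ✓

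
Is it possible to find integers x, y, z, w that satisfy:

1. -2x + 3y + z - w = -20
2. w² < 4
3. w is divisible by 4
Yes

Take x = 10, y = 0, z = 0, w = 0. Substituting into each constraint:
  (1) -2(10) + 3(0) + 0 + 0 = -20 ✓
  (2) w² = (0)² = 0, and 0 < 4 ✓
  (3) 0 = 4 × 0, remainder 0 ✓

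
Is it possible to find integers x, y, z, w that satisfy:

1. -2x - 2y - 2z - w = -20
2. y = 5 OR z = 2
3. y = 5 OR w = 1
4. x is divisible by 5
Yes

Take x = 0, y = 5, z = 0, w = 10. Substituting into each constraint:
  (1) -2(0) - 2(5) - 2(0) + (-10) = -20 ✓
  (2) y = 5, target 5 ✓ (first branch holds)
  (3) y = 5, target 5 ✓ (first branch holds)
  (4) 0 = 5 × 0, remainder 0 ✓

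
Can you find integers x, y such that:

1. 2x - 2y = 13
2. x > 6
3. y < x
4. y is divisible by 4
No

Even the single constraint (2x - 2y = 13) is infeasible over the integers.

  - 2x - 2y = 13: every term on the left is divisible by 2, so the LHS ≡ 0 (mod 2), but the RHS 13 is not — no integer solution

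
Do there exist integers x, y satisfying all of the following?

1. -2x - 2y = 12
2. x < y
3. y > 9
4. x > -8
No

A contradictory subset is {-2x - 2y = 12, y > 9, x > -8}. No integer assignment can satisfy these jointly:

  - -2x - 2y = 12: is a linear equation tying the variables together
  - y > 9: bounds one variable relative to a constant
  - x > -8: bounds one variable relative to a constant

Range argument: with x ∈ [-7, ∞], y ∈ [10, ∞], the left side of the equation is at most -6, but the right side is 12 > -6. No integer solution exists.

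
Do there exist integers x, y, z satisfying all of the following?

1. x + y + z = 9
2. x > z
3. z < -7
Yes

Take x = 0, y = 17, z = -8. Substituting into each constraint:
  (1) 0 + 17 + (-8) = 9 ✓
  (2) 0 > -8 ✓
  (3) -8 < -7 ✓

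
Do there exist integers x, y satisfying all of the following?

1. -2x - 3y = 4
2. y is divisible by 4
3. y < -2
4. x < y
No

A contradictory subset is {-2x - 3y = 4, y < -2, x < y}. No integer assignment can satisfy these jointly:

  - -2x - 3y = 4: is a linear equation tying the variables together
  - y < -2: bounds one variable relative to a constant
  - x < y: bounds one variable relative to another variable

Propagating the comparison: x < y and y ≤ -3 give x ≤ -4. Range argument: with x ∈ [−∞, -4], y ∈ [−∞, -3], the left side of the equation is at least 17, but the right side is 4 < 17. No integer solution exists.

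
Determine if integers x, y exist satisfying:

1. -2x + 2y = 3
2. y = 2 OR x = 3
No

Even the single constraint (-2x + 2y = 3) is infeasible over the integers.

  - -2x + 2y = 3: every term on the left is divisible by 2, so the LHS ≡ 0 (mod 2), but the RHS 3 is not — no integer solution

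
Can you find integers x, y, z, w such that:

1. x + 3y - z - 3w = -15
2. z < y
Yes

Take x = -18, y = 1, z = 0, w = 0. Substituting into each constraint:
  (1) (-18) + 3(1) + 0 - 3(0) = -15 ✓
  (2) 0 < 1 ✓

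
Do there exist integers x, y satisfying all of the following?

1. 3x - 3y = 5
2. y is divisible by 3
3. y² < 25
No

Even the single constraint (3x - 3y = 5) is infeasible over the integers.

  - 3x - 3y = 5: every term on the left is divisible by 3, so the LHS ≡ 0 (mod 3), but the RHS 5 is not — no integer solution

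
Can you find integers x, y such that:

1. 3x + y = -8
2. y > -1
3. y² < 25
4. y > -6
Yes

Take x = -3, y = 1. Substituting into each constraint:
  (1) 3(-3) + 1 = -8 ✓
  (2) 1 > -1 ✓
  (3) y² = (1)² = 1, and 1 < 25 ✓
  (4) 1 > -6 ✓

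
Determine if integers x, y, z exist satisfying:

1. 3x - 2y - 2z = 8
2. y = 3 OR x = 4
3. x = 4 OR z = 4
Yes

Take x = 4, y = 2, z = 0. Substituting into each constraint:
  (1) 3(4) - 2(2) - 2(0) = 8 ✓
  (2) x = 4, target 4 ✓ (second branch holds)
  (3) x = 4, target 4 ✓ (first branch holds)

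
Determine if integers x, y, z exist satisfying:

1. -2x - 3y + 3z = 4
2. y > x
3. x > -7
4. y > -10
Yes

Take x = 1, y = 2, z = 4. Substituting into each constraint:
  (1) -2(1) - 3(2) + 3(4) = 4 ✓
  (2) 2 > 1 ✓
  (3) 1 > -7 ✓
  (4) 2 > -10 ✓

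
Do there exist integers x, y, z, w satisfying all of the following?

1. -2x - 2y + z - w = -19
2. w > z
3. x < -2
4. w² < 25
Yes

Take x = -3, y = 12, z = -1, w = 0. Substituting into each constraint:
  (1) -2(-3) - 2(12) + (-1) + 0 = -19 ✓
  (2) 0 > -1 ✓
  (3) -3 < -2 ✓
  (4) w² = (0)² = 0, and 0 < 25 ✓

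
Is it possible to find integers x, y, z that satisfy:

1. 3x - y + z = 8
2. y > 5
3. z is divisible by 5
Yes

Take x = 5, y = 7, z = 0. Substituting into each constraint:
  (1) 3(5) + (-7) + 0 = 8 ✓
  (2) 7 > 5 ✓
  (3) 0 = 5 × 0, remainder 0 ✓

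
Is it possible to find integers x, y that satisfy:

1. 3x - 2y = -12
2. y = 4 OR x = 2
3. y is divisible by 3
Yes

Take x = 2, y = 9. Substituting into each constraint:
  (1) 3(2) - 2(9) = -12 ✓
  (2) x = 2, target 2 ✓ (second branch holds)
  (3) 9 = 3 × 3, remainder 0 ✓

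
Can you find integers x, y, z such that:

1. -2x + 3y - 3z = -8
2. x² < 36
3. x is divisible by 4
Yes

Take x = 4, y = -1, z = -1. Substituting into each constraint:
  (1) -2(4) + 3(-1) - 3(-1) = -8 ✓
  (2) x² = (4)² = 16, and 16 < 36 ✓
  (3) 4 = 4 × 1, remainder 0 ✓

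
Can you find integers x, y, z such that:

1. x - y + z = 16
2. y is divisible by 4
Yes

Take x = 16, y = 0, z = 0. Substituting into each constraint:
  (1) 16 + 0 + 0 = 16 ✓
  (2) 0 = 4 × 0, remainder 0 ✓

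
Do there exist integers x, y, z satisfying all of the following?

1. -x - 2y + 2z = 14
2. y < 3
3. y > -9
Yes

Take x = -14, y = 0, z = 0. Substituting into each constraint:
  (1) 14 - 2(0) + 2(0) = 14 ✓
  (2) 0 < 3 ✓
  (3) 0 > -9 ✓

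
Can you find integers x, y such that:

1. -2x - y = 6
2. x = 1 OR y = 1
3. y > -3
No

The full constraint system is jointly infeasible over the integers. Each constraint and what it forces:

  - -2x - y = 6: is a linear equation tying the variables together
  - x = 1 OR y = 1: forces a choice: either x = 1 or y = 1
  - y > -3: bounds one variable relative to a constant

Split on the disjunction (x = 1 OR y = 1):
  • If x = 1: the equation forces y = -8, which contradicts the bound y ≥ -2.
  • If y = 1: with y = 1, every remaining term of the linear equation is divisible by 2, so the left side is ≡ 0 (mod 2); but the right side 7 ≡ 1 (mod 2). No integers can satisfy it.
Both branches are infeasible, so the system has no integer solution.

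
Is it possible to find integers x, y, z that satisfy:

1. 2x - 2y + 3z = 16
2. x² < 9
Yes

Take x = 0, y = -8, z = 0. Substituting into each constraint:
  (1) 2(0) - 2(-8) + 3(0) = 16 ✓
  (2) x² = (0)² = 0, and 0 < 9 ✓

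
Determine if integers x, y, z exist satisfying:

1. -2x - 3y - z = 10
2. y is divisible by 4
Yes

Take x = 0, y = 0, z = -10. Substituting into each constraint:
  (1) -2(0) - 3(0) + 10 = 10 ✓
  (2) 0 = 4 × 0, remainder 0 ✓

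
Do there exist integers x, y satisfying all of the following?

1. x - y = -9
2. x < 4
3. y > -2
Yes

Take x = -9, y = 0. Substituting into each constraint:
  (1) (-9) + 0 = -9 ✓
  (2) -9 < 4 ✓
  (3) 0 > -2 ✓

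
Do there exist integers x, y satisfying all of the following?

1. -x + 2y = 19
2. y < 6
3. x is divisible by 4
No

A contradictory subset is {-x + 2y = 19, x is divisible by 4}. No integer assignment can satisfy these jointly:

  - -x + 2y = 19: is a linear equation tying the variables together
  - x is divisible by 4: restricts x to multiples of 4

Modular obstruction: writing x = 4x', every remaining term of the linear equation is divisible by 2, so the left side is ≡ 0 (mod 2); but the right side 19 ≡ 1 (mod 2). No integers can satisfy it.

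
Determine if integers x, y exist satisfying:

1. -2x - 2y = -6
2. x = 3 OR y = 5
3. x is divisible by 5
No

The full constraint system is jointly infeasible over the integers. Each constraint and what it forces:

  - -2x - 2y = -6: is a linear equation tying the variables together
  - x = 3 OR y = 5: forces a choice: either x = 3 or y = 5
  - x is divisible by 5: restricts x to multiples of 5

Split on the disjunction (x = 3 OR y = 5):
  • If x = 3: this contradicts the divisibility constraint — 3 is not a multiple of 5.
  • If y = 5: with y = 5, writing x = 5x', every remaining term of the linear equation is divisible by 10, so the left side is ≡ 0 (mod 10); but the right side 4 ≡ 4 (mod 10). No integers can satisfy it.
Both branches are infeasible, so the system has no integer solution.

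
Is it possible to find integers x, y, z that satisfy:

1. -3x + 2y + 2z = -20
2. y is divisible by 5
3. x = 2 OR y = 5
Yes

Take x = 0, y = 5, z = -15. Substituting into each constraint:
  (1) -3(0) + 2(5) + 2(-15) = -20 ✓
  (2) 5 = 5 × 1, remainder 0 ✓
  (3) y = 5, target 5 ✓ (second branch holds)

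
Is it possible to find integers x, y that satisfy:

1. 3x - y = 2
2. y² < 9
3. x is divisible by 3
Yes

Take x = 0, y = -2. Substituting into each constraint:
  (1) 3(0) + 2 = 2 ✓
  (2) y² = (-2)² = 4, and 4 < 9 ✓
  (3) 0 = 3 × 0, remainder 0 ✓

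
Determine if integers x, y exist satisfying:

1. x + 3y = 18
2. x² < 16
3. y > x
Yes

Take x = 3, y = 5. Substituting into each constraint:
  (1) 3 + 3(5) = 18 ✓
  (2) x² = (3)² = 9, and 9 < 16 ✓
  (3) 5 > 3 ✓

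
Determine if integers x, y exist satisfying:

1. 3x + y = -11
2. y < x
Yes

Take x = 0, y = -11. Substituting into each constraint:
  (1) 3(0) + (-11) = -11 ✓
  (2) -11 < 0 ✓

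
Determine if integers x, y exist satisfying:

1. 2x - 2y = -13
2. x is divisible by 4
No

Even the single constraint (2x - 2y = -13) is infeasible over the integers.

  - 2x - 2y = -13: every term on the left is divisible by 2, so the LHS ≡ 0 (mod 2), but the RHS -13 is not — no integer solution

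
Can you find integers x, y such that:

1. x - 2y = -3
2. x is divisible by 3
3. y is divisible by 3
Yes

Take x = -3, y = 0. Substituting into each constraint:
  (1) (-3) - 2(0) = -3 ✓
  (2) -3 = 3 × -1, remainder 0 ✓
  (3) 0 = 3 × 0, remainder 0 ✓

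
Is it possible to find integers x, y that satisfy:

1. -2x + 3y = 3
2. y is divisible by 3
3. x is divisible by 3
Yes

Take x = -6, y = -3. Substituting into each constraint:
  (1) -2(-6) + 3(-3) = 3 ✓
  (2) -3 = 3 × -1, remainder 0 ✓
  (3) -6 = 3 × -2, remainder 0 ✓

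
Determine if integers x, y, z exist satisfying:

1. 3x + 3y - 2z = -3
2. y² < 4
Yes

Take x = 1, y = 0, z = 3. Substituting into each constraint:
  (1) 3(1) + 3(0) - 2(3) = -3 ✓
  (2) y² = (0)² = 0, and 0 < 4 ✓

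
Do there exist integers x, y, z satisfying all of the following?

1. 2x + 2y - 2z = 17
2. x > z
No

Even the single constraint (2x + 2y - 2z = 17) is infeasible over the integers.

  - 2x + 2y - 2z = 17: every term on the left is divisible by 2, so the LHS ≡ 0 (mod 2), but the RHS 17 is not — no integer solution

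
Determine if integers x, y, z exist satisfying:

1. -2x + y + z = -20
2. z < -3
Yes

Take x = 8, y = 0, z = -4. Substituting into each constraint:
  (1) -2(8) + 0 + (-4) = -20 ✓
  (2) -4 < -3 ✓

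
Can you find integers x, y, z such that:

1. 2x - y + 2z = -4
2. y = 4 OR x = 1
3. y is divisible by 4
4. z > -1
Yes

Take x = 0, y = 4, z = 0. Substituting into each constraint:
  (1) 2(0) + (-4) + 2(0) = -4 ✓
  (2) y = 4, target 4 ✓ (first branch holds)
  (3) 4 = 4 × 1, remainder 0 ✓
  (4) 0 > -1 ✓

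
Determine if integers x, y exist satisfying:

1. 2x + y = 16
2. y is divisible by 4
Yes

Take x = 8, y = 0. Substituting into each constraint:
  (1) 2(8) + 0 = 16 ✓
  (2) 0 = 4 × 0, remainder 0 ✓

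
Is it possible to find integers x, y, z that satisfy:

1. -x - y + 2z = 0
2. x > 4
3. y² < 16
Yes

Take x = 5, y = 1, z = 3. Substituting into each constraint:
  (1) (-5) + (-1) + 2(3) = 0 ✓
  (2) 5 > 4 ✓
  (3) y² = (1)² = 1, and 1 < 16 ✓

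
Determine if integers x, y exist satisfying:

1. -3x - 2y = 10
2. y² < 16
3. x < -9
No

The full constraint system is jointly infeasible over the integers. Each constraint and what it forces:

  - -3x - 2y = 10: is a linear equation tying the variables together
  - y² < 16: restricts y to |y| ≤ 3
  - x < -9: bounds one variable relative to a constant

Range argument: with x ∈ [−∞, -10], y ∈ [-3, 3], the left side of the equation is at least 24, but the right side is 10 < 24. No integer solution exists.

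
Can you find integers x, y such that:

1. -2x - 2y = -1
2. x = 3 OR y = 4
No

Even the single constraint (-2x - 2y = -1) is infeasible over the integers.

  - -2x - 2y = -1: every term on the left is divisible by 2, so the LHS ≡ 0 (mod 2), but the RHS -1 is not — no integer solution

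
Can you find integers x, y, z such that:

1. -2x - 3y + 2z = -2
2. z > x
Yes

Take x = 0, y = 2, z = 2. Substituting into each constraint:
  (1) -2(0) - 3(2) + 2(2) = -2 ✓
  (2) 2 > 0 ✓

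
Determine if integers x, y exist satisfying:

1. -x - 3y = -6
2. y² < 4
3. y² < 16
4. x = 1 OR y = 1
Yes

Take x = 3, y = 1. Substituting into each constraint:
  (1) (-3) - 3(1) = -6 ✓
  (2) y² = (1)² = 1, and 1 < 4 ✓
  (3) y² = (1)² = 1, and 1 < 16 ✓
  (4) y = 1, target 1 ✓ (second branch holds)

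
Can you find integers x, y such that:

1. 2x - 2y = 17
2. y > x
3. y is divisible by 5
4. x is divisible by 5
No

Even the single constraint (2x - 2y = 17) is infeasible over the integers.

  - 2x - 2y = 17: every term on the left is divisible by 2, so the LHS ≡ 0 (mod 2), but the RHS 17 is not — no integer solution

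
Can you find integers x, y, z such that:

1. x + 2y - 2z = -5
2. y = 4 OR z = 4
Yes

Take x = -7, y = 4, z = 3. Substituting into each constraint:
  (1) (-7) + 2(4) - 2(3) = -5 ✓
  (2) y = 4, target 4 ✓ (first branch holds)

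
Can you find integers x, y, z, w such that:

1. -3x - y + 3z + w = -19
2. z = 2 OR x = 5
Yes

Take x = 0, y = 0, z = 2, w = -25. Substituting into each constraint:
  (1) -3(0) + 0 + 3(2) + (-25) = -19 ✓
  (2) z = 2, target 2 ✓ (first branch holds)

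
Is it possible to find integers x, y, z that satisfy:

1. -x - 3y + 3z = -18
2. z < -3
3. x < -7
Yes

Take x = -9, y = 0, z = -9. Substituting into each constraint:
  (1) 9 - 3(0) + 3(-9) = -18 ✓
  (2) -9 < -3 ✓
  (3) -9 < -7 ✓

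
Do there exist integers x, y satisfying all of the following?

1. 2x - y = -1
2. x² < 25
Yes

Take x = 0, y = 1. Substituting into each constraint:
  (1) 2(0) + (-1) = -1 ✓
  (2) x² = (0)² = 0, and 0 < 25 ✓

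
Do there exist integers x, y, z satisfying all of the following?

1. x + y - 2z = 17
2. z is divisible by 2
Yes

Take x = 17, y = 0, z = 0. Substituting into each constraint:
  (1) 17 + 0 - 2(0) = 17 ✓
  (2) 0 = 2 × 0, remainder 0 ✓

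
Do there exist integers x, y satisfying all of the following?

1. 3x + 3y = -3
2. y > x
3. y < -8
No

The full constraint system is jointly infeasible over the integers. Each constraint and what it forces:

  - 3x + 3y = -3: is a linear equation tying the variables together
  - y > x: bounds one variable relative to another variable
  - y < -8: bounds one variable relative to a constant

Propagating the comparison: x < y and y ≤ -9 give x ≤ -10. Range argument: with x ∈ [−∞, -10], y ∈ [−∞, -9], the left side of the equation is at most -57, but the right side is -3 > -57. No integer solution exists.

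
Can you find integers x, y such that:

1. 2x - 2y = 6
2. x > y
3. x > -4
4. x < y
No

A contradictory subset is {x > y, x < y}. No integer assignment can satisfy these jointly:

  - x > y: bounds one variable relative to another variable
  - x < y: bounds one variable relative to another variable

Direct contradiction: x > y and y > x cannot both hold.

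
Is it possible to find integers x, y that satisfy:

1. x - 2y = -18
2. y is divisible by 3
Yes

Take x = -18, y = 0. Substituting into each constraint:
  (1) (-18) - 2(0) = -18 ✓
  (2) 0 = 3 × 0, remainder 0 ✓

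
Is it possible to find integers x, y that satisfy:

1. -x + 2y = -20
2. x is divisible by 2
Yes

Take x = 0, y = -10. Substituting into each constraint:
  (1) 0 + 2(-10) = -20 ✓
  (2) 0 = 2 × 0, remainder 0 ✓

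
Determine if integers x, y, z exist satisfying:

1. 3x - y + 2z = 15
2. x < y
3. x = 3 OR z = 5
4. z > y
Yes

Take x = 3, y = 4, z = 5. Substituting into each constraint:
  (1) 3(3) + (-4) + 2(5) = 15 ✓
  (2) 3 < 4 ✓
  (3) x = 3, target 3 ✓ (first branch holds)
  (4) 5 > 4 ✓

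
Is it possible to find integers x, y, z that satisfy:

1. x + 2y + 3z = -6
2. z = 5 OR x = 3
Yes

Take x = 1, y = -11, z = 5. Substituting into each constraint:
  (1) 1 + 2(-11) + 3(5) = -6 ✓
  (2) z = 5, target 5 ✓ (first branch holds)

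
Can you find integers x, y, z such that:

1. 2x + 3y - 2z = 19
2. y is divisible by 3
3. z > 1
Yes

Take x = 11, y = 3, z = 6. Substituting into each constraint:
  (1) 2(11) + 3(3) - 2(6) = 19 ✓
  (2) 3 = 3 × 1, remainder 0 ✓
  (3) 6 > 1 ✓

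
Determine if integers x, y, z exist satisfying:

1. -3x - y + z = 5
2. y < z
Yes

Take x = -1, y = -2, z = 0. Substituting into each constraint:
  (1) -3(-1) + 2 + 0 = 5 ✓
  (2) -2 < 0 ✓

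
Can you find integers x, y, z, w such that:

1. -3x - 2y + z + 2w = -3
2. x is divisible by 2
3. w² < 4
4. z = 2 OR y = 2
Yes

Take x = 0, y = 2, z = -1, w = 1. Substituting into each constraint:
  (1) -3(0) - 2(2) + (-1) + 2(1) = -3 ✓
  (2) 0 = 2 × 0, remainder 0 ✓
  (3) w² = (1)² = 1, and 1 < 4 ✓
  (4) y = 2, target 2 ✓ (second branch holds)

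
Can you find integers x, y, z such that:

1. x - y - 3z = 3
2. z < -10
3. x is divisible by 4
Yes

Take x = 0, y = 30, z = -11. Substituting into each constraint:
  (1) 0 + (-30) - 3(-11) = 3 ✓
  (2) -11 < -10 ✓
  (3) 0 = 4 × 0, remainder 0 ✓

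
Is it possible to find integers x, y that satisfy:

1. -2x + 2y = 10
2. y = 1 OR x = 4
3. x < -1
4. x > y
No

A contradictory subset is {-2x + 2y = 10, x > y}. No integer assignment can satisfy these jointly:

  - -2x + 2y = 10: is a linear equation tying the variables together
  - x > y: bounds one variable relative to another variable

From the equation, x − y = -5, i.e. x − y = -5; but x > y requires x − y ≥ 1. Contradiction.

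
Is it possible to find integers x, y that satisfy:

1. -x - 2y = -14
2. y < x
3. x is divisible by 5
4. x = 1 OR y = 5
No

A contradictory subset is {-x - 2y = -14, y < x, x = 1 OR y = 5}. No integer assignment can satisfy these jointly:

  - -x - 2y = -14: is a linear equation tying the variables together
  - y < x: bounds one variable relative to another variable
  - x = 1 OR y = 5: forces a choice: either x = 1 or y = 5

Split on the disjunction (x = 1 OR y = 5):
  • If x = 1: with x = 1, every remaining term of the linear equation is divisible by 2, so the left side is ≡ 0 (mod 2); but the right side -13 ≡ 1 (mod 2). No integers can satisfy it.
  • If y = 5: the equation forces x = 4, giving (y, x) = (5, 4), which violates x > y.
Both branches are infeasible, so the system has no integer solution.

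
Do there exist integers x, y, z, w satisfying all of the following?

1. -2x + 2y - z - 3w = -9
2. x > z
Yes

Take x = 0, y = -5, z = -1, w = 0. Substituting into each constraint:
  (1) -2(0) + 2(-5) + 1 - 3(0) = -9 ✓
  (2) 0 > -1 ✓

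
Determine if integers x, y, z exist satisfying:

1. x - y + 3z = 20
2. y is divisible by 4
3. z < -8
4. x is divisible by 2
Yes

Take x = 0, y = -56, z = -12. Substituting into each constraint:
  (1) 0 + 56 + 3(-12) = 20 ✓
  (2) -56 = 4 × -14, remainder 0 ✓
  (3) -12 < -8 ✓
  (4) 0 = 2 × 0, remainder 0 ✓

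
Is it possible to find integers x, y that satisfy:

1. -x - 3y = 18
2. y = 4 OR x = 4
Yes

Take x = -30, y = 4. Substituting into each constraint:
  (1) 30 - 3(4) = 18 ✓
  (2) y = 4, target 4 ✓ (first branch holds)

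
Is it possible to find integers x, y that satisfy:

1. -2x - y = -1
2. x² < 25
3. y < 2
Yes

Take x = 0, y = 1. Substituting into each constraint:
  (1) -2(0) + (-1) = -1 ✓
  (2) x² = (0)² = 0, and 0 < 25 ✓
  (3) 1 < 2 ✓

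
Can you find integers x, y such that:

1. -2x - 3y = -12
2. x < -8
Yes

Take x = -9, y = 10. Substituting into each constraint:
  (1) -2(-9) - 3(10) = -12 ✓
  (2) -9 < -8 ✓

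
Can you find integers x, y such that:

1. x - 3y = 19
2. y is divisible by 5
Yes

Take x = 19, y = 0. Substituting into each constraint:
  (1) 19 - 3(0) = 19 ✓
  (2) 0 = 5 × 0, remainder 0 ✓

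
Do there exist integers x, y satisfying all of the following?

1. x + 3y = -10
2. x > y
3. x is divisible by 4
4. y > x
No

A contradictory subset is {x > y, y > x}. No integer assignment can satisfy these jointly:

  - x > y: bounds one variable relative to another variable
  - y > x: bounds one variable relative to another variable

Direct contradiction: x > y and y > x cannot both hold.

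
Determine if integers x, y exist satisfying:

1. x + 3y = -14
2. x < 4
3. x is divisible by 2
Yes

Take x = -2, y = -4. Substituting into each constraint:
  (1) (-2) + 3(-4) = -14 ✓
  (2) -2 < 4 ✓
  (3) -2 = 2 × -1, remainder 0 ✓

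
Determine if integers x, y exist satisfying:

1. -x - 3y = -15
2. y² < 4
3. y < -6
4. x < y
No

A contradictory subset is {-x - 3y = -15, y < -6, x < y}. No integer assignment can satisfy these jointly:

  - -x - 3y = -15: is a linear equation tying the variables together
  - y < -6: bounds one variable relative to a constant
  - x < y: bounds one variable relative to another variable

Propagating the comparison: x < y and y ≤ -7 give x ≤ -8. Range argument: with x ∈ [−∞, -8], y ∈ [−∞, -7], the left side of the equation is at least 29, but the right side is -15 < 29. No integer solution exists.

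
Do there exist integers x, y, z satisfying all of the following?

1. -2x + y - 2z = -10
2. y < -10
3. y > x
Yes

Take x = -13, y = -12, z = 12. Substituting into each constraint:
  (1) -2(-13) + (-12) - 2(12) = -10 ✓
  (2) -12 < -10 ✓
  (3) -12 > -13 ✓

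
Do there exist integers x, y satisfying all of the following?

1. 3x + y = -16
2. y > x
Yes

Take x = -5, y = -1. Substituting into each constraint:
  (1) 3(-5) + (-1) = -16 ✓
  (2) -1 > -5 ✓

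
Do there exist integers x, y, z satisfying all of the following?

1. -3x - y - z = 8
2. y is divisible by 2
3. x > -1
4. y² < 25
Yes

Take x = 0, y = 0, z = -8. Substituting into each constraint:
  (1) -3(0) + 0 + 8 = 8 ✓
  (2) 0 = 2 × 0, remainder 0 ✓
  (3) 0 > -1 ✓
  (4) y² = (0)² = 0, and 0 < 25 ✓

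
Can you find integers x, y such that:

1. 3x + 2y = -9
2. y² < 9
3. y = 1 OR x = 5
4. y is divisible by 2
No

A contradictory subset is {3x + 2y = -9, y² < 9, y = 1 OR x = 5}. No integer assignment can satisfy these jointly:

  - 3x + 2y = -9: is a linear equation tying the variables together
  - y² < 9: restricts y to |y| ≤ 2
  - y = 1 OR x = 5: forces a choice: either y = 1 or x = 5

Split on the disjunction (y = 1 OR x = 5):
  • If y = 1: with y = 1, every remaining term of the linear equation is divisible by 3, so the left side is ≡ 0 (mod 3); but the right side -11 ≡ 1 (mod 3). No integers can satisfy it.
  • If x = 5: the equation forces y = -12, but y² < 9 requires |y| ≤ 2.
Both branches are infeasible, so the system has no integer solution.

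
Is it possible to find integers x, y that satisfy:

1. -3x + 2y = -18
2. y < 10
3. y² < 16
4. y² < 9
Yes

Take x = 6, y = 0. Substituting into each constraint:
  (1) -3(6) + 2(0) = -18 ✓
  (2) 0 < 10 ✓
  (3) y² = (0)² = 0, and 0 < 16 ✓
  (4) y² = (0)² = 0, and 0 < 9 ✓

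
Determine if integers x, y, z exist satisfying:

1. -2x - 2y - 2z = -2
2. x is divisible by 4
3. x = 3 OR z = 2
Yes

Take x = 0, y = -1, z = 2. Substituting into each constraint:
  (1) -2(0) - 2(-1) - 2(2) = -2 ✓
  (2) 0 = 4 × 0, remainder 0 ✓
  (3) z = 2, target 2 ✓ (second branch holds)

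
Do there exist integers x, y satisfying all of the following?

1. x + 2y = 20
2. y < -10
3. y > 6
No

A contradictory subset is {y < -10, y > 6}. No integer assignment can satisfy these jointly:

  - y < -10: bounds one variable relative to a constant
  - y > 6: bounds one variable relative to a constant

Direct contradiction: the bounds on y require y ≥ 7 and y ≤ -11 simultaneously, which is empty.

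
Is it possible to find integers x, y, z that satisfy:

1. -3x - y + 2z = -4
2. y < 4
Yes

Take x = 0, y = 2, z = -1. Substituting into each constraint:
  (1) -3(0) + (-2) + 2(-1) = -4 ✓
  (2) 2 < 4 ✓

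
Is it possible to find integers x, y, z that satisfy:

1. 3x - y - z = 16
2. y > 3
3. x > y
Yes

Take x = 5, y = 4, z = -5. Substituting into each constraint:
  (1) 3(5) + (-4) + 5 = 16 ✓
  (2) 4 > 3 ✓
  (3) 5 > 4 ✓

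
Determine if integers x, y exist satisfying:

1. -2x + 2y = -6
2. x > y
Yes

Take x = 3, y = 0. Substituting into each constraint:
  (1) -2(3) + 2(0) = -6 ✓
  (2) 3 > 0 ✓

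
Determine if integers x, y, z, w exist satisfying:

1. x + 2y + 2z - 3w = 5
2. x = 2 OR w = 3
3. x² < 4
Yes

Take x = 0, y = 7, z = 0, w = 3. Substituting into each constraint:
  (1) 0 + 2(7) + 2(0) - 3(3) = 5 ✓
  (2) w = 3, target 3 ✓ (second branch holds)
  (3) x² = (0)² = 0, and 0 < 4 ✓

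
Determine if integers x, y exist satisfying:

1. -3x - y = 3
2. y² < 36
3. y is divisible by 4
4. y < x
No

The full constraint system is jointly infeasible over the integers. Each constraint and what it forces:

  - -3x - y = 3: is a linear equation tying the variables together
  - y² < 36: restricts y to |y| ≤ 5
  - y is divisible by 4: restricts y to multiples of 4
  - y < x: bounds one variable relative to another variable

The bounds confine y to {-4, 0, 4} with 4 | y. For each value, substitute into the equation:
  • y = -4: the equation gives -3x = -1, so x would not be an integer.
  • y = 0: the equation forces x = -1, but x > y fails since -1 ≤ 0.
  • y = 4: the equation gives -3x = 7, so x would not be an integer.
Every case fails, so no integer solution exists.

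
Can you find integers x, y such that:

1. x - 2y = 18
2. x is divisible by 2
Yes

Take x = 0, y = -9. Substituting into each constraint:
  (1) 0 - 2(-9) = 18 ✓
  (2) 0 = 2 × 0, remainder 0 ✓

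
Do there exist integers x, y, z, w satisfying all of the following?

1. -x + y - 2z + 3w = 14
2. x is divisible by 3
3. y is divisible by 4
Yes

Take x = 0, y = 0, z = 2, w = 6. Substituting into each constraint:
  (1) 0 + 0 - 2(2) + 3(6) = 14 ✓
  (2) 0 = 3 × 0, remainder 0 ✓
  (3) 0 = 4 × 0, remainder 0 ✓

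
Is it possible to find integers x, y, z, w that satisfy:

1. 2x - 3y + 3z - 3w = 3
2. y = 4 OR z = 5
Yes

Take x = -6, y = 0, z = 5, w = 0. Substituting into each constraint:
  (1) 2(-6) - 3(0) + 3(5) - 3(0) = 3 ✓
  (2) z = 5, target 5 ✓ (second branch holds)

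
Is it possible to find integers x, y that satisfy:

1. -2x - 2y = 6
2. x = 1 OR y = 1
Yes

Take x = -4, y = 1. Substituting into each constraint:
  (1) -2(-4) - 2(1) = 6 ✓
  (2) y = 1, target 1 ✓ (second branch holds)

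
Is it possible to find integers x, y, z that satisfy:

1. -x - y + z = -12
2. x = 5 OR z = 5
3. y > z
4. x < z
Yes

Take x = 4, y = 13, z = 5. Substituting into each constraint:
  (1) (-4) + (-13) + 5 = -12 ✓
  (2) z = 5, target 5 ✓ (second branch holds)
  (3) 13 > 5 ✓
  (4) 4 < 5 ✓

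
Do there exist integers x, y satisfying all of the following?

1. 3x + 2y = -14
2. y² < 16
Yes

Take x = -6, y = 2. Substituting into each constraint:
  (1) 3(-6) + 2(2) = -14 ✓
  (2) y² = (2)² = 4, and 4 < 16 ✓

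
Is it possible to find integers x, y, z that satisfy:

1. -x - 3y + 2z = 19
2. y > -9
Yes

Take x = 0, y = 1, z = 11. Substituting into each constraint:
  (1) 0 - 3(1) + 2(11) = 19 ✓
  (2) 1 > -9 ✓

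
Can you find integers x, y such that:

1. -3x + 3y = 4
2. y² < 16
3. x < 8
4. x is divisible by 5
No

Even the single constraint (-3x + 3y = 4) is infeasible over the integers.

  - -3x + 3y = 4: every term on the left is divisible by 3, so the LHS ≡ 0 (mod 3), but the RHS 4 is not — no integer solution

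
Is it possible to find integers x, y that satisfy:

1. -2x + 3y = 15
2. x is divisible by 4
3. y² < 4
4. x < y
No

A contradictory subset is {-2x + 3y = 15, x is divisible by 4, y² < 4}. No integer assignment can satisfy these jointly:

  - -2x + 3y = 15: is a linear equation tying the variables together
  - x is divisible by 4: restricts x to multiples of 4
  - y² < 4: restricts y to |y| ≤ 1

The bounds confine y to {-1, 0, 1}. For each value, substitute into the equation:
  • y = -1: the equation forces x = -9, but 4 does not divide -9.
  • y = 0: the equation gives -2x = 15, so x would not be an integer.
  • y = 1: the equation forces x = -6, but 4 does not divide -6.
Every case fails, so no integer solution exists.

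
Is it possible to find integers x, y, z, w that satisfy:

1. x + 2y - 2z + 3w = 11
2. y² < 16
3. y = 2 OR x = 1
Yes

Take x = 1, y = 1, z = -4, w = 0. Substituting into each constraint:
  (1) 1 + 2(1) - 2(-4) + 3(0) = 11 ✓
  (2) y² = (1)² = 1, and 1 < 16 ✓
  (3) x = 1, target 1 ✓ (second branch holds)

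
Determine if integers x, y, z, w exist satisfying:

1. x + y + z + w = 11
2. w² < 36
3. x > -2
Yes

Take x = 0, y = 0, z = 11, w = 0. Substituting into each constraint:
  (1) 0 + 0 + 11 + 0 = 11 ✓
  (2) w² = (0)² = 0, and 0 < 36 ✓
  (3) 0 > -2 ✓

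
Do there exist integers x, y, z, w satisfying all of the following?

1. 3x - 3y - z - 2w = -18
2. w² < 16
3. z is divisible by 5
Yes

Take x = 0, y = 4, z = 0, w = 3. Substituting into each constraint:
  (1) 3(0) - 3(4) + 0 - 2(3) = -18 ✓
  (2) w² = (3)² = 9, and 9 < 16 ✓
  (3) 0 = 5 × 0, remainder 0 ✓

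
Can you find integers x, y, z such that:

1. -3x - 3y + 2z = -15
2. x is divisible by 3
Yes

Take x = 0, y = 5, z = 0. Substituting into each constraint:
  (1) -3(0) - 3(5) + 2(0) = -15 ✓
  (2) 0 = 3 × 0, remainder 0 ✓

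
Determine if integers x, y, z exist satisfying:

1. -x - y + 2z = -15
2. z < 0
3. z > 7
No

A contradictory subset is {z < 0, z > 7}. No integer assignment can satisfy these jointly:

  - z < 0: bounds one variable relative to a constant
  - z > 7: bounds one variable relative to a constant

Direct contradiction: the bounds on z require z ≥ 8 and z ≤ -1 simultaneously, which is empty.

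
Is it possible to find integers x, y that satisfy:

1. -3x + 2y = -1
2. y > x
Yes

Take x = 3, y = 4. Substituting into each constraint:
  (1) -3(3) + 2(4) = -1 ✓
  (2) 4 > 3 ✓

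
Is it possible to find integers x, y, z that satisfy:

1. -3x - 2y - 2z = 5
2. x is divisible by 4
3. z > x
No

A contradictory subset is {-3x - 2y - 2z = 5, x is divisible by 4}. No integer assignment can satisfy these jointly:

  - -3x - 2y - 2z = 5: is a linear equation tying the variables together
  - x is divisible by 4: restricts x to multiples of 4

Modular obstruction: writing x = 4x', every remaining term of the linear equation is divisible by 2, so the left side is ≡ 0 (mod 2); but the right side 5 ≡ 1 (mod 2). No integers can satisfy it.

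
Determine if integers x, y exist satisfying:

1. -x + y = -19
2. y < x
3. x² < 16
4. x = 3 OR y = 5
Yes

Take x = 3, y = -16. Substituting into each constraint:
  (1) (-3) + (-16) = -19 ✓
  (2) -16 < 3 ✓
  (3) x² = (3)² = 9, and 9 < 16 ✓
  (4) x = 3, target 3 ✓ (first branch holds)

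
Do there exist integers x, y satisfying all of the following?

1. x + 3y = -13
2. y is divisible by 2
Yes

Take x = -13, y = 0. Substituting into each constraint:
  (1) (-13) + 3(0) = -13 ✓
  (2) 0 = 2 × 0, remainder 0 ✓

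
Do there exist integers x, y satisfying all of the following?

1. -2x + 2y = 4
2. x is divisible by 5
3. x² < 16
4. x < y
Yes

Take x = 0, y = 2. Substituting into each constraint:
  (1) -2(0) + 2(2) = 4 ✓
  (2) 0 = 5 × 0, remainder 0 ✓
  (3) x² = (0)² = 0, and 0 < 16 ✓
  (4) 0 < 2 ✓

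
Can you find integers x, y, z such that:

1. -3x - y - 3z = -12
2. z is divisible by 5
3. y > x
Yes

Take x = -1, y = 0, z = 5. Substituting into each constraint:
  (1) -3(-1) + 0 - 3(5) = -12 ✓
  (2) 5 = 5 × 1, remainder 0 ✓
  (3) 0 > -1 ✓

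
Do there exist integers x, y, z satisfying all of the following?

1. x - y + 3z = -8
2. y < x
Yes

Take x = 1, y = 0, z = -3. Substituting into each constraint:
  (1) 1 + 0 + 3(-3) = -8 ✓
  (2) 0 < 1 ✓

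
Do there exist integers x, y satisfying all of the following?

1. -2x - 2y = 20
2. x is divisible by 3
Yes

Take x = 0, y = -10. Substituting into each constraint:
  (1) -2(0) - 2(-10) = 20 ✓
  (2) 0 = 3 × 0, remainder 0 ✓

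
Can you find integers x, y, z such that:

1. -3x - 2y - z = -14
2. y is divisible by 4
Yes

Take x = 4, y = 0, z = 2. Substituting into each constraint:
  (1) -3(4) - 2(0) + (-2) = -14 ✓
  (2) 0 = 4 × 0, remainder 0 ✓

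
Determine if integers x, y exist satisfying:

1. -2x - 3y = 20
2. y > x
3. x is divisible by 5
Yes

Take x = -10, y = 0. Substituting into each constraint:
  (1) -2(-10) - 3(0) = 20 ✓
  (2) 0 > -10 ✓
  (3) -10 = 5 × -2, remainder 0 ✓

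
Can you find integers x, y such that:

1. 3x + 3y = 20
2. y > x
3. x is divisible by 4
No

Even the single constraint (3x + 3y = 20) is infeasible over the integers.

  - 3x + 3y = 20: every term on the left is divisible by 3, so the LHS ≡ 0 (mod 3), but the RHS 20 is not — no integer solution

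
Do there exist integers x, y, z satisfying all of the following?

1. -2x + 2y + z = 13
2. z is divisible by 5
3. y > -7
Yes

Take x = 2, y = 6, z = 5. Substituting into each constraint:
  (1) -2(2) + 2(6) + 5 = 13 ✓
  (2) 5 = 5 × 1, remainder 0 ✓
  (3) 6 > -7 ✓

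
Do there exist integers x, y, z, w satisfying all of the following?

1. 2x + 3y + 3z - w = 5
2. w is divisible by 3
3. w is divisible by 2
Yes

Take x = 1, y = 1, z = 0, w = 0. Substituting into each constraint:
  (1) 2(1) + 3(1) + 3(0) + 0 = 5 ✓
  (2) 0 = 3 × 0, remainder 0 ✓
  (3) 0 = 2 × 0, remainder 0 ✓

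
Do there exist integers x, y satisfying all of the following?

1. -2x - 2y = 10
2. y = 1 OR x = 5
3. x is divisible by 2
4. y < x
No

The full constraint system is jointly infeasible over the integers. Each constraint and what it forces:

  - -2x - 2y = 10: is a linear equation tying the variables together
  - y = 1 OR x = 5: forces a choice: either y = 1 or x = 5
  - x is divisible by 2: restricts x to multiples of 2
  - y < x: bounds one variable relative to another variable

Split on the disjunction (y = 1 OR x = 5):
  • If y = 1: the equation forces x = -6, giving (y, x) = (1, -6), which violates x > y.
  • If x = 5: this contradicts the divisibility constraint — 5 is not a multiple of 2.
Both branches are infeasible, so the system has no integer solution.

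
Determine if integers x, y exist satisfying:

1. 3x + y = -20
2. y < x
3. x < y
No

A contradictory subset is {y < x, x < y}. No integer assignment can satisfy these jointly:

  - y < x: bounds one variable relative to another variable
  - x < y: bounds one variable relative to another variable

Direct contradiction: x > y and y > x cannot both hold.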